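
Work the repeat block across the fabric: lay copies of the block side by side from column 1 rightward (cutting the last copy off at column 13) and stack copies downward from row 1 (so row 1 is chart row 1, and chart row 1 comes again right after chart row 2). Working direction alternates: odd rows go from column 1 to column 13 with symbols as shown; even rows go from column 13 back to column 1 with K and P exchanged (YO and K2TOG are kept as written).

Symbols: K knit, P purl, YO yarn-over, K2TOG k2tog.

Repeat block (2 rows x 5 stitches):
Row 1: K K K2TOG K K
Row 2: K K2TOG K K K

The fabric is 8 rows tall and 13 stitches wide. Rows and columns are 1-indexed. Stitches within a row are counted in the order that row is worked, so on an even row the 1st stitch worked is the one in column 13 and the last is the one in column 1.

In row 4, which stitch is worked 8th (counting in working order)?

Result:
P

Derivation:
Row 4: (4-1) mod 2 = 1, so use chart row 2. Even row -> WS.
Chart row 2 tiled across columns 1-13: K K2TOG K K K K K2TOG K K K K K2TOG K
WS: work from column 13 back to column 1 (reverse the tiled row), swapping K<->P (YO and K2TOG unchanged).
Row 4 as worked: P K2TOG P P P P K2TOG P P P P K2TOG P
Stitch 8 in working order -> P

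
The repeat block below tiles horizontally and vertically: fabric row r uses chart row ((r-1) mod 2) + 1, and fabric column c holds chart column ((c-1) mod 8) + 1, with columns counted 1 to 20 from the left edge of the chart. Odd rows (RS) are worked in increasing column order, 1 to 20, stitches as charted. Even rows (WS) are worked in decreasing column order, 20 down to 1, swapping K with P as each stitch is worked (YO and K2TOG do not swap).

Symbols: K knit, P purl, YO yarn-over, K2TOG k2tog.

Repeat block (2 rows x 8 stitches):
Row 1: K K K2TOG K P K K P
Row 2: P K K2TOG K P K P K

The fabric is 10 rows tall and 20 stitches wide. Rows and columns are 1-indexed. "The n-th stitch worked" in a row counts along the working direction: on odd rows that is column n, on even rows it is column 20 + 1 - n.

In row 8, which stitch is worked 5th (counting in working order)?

== STITCH ==
P

Derivation:
Row 8 uses chart row ((8-1) mod 2)+1 = 2. Row 8 is even, so WS.
Chart row 2 tiled across columns 1-20: P K K2TOG K P K P K P K K2TOG K P K P K P K K2TOG K
Wrong side: read the tiled row from column 20 down to 1 and exchange K with P (leave YO, K2TOG).
Row 8 as worked: P K2TOG P K P K P K P K2TOG P K P K P K P K2TOG P K
Counting 5 along the worked row gives P.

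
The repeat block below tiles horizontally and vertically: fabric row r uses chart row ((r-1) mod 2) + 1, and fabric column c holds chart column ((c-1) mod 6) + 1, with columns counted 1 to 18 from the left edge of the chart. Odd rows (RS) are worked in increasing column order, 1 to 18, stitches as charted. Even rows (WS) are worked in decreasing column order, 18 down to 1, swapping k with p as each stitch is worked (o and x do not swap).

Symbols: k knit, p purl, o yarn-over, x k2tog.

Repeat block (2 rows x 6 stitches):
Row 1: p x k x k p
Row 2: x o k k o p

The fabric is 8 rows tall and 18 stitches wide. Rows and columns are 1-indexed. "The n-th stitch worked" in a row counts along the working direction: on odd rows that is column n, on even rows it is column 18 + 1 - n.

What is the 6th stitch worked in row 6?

For row 6: chart row = ((6-1) mod 2) + 1 = 2; this is a WS (even) row.
Chart row 2 tiled across columns 1-18: x o k k o p x o k k o p x o k k o p
WS row: flip the tiled sequence (start at column 18) and apply k<->p; o and x stay.
Row 6 as worked: k o p p o x k o p p o x k o p p o x
Counting 6 along the worked row gives x.

Result:
x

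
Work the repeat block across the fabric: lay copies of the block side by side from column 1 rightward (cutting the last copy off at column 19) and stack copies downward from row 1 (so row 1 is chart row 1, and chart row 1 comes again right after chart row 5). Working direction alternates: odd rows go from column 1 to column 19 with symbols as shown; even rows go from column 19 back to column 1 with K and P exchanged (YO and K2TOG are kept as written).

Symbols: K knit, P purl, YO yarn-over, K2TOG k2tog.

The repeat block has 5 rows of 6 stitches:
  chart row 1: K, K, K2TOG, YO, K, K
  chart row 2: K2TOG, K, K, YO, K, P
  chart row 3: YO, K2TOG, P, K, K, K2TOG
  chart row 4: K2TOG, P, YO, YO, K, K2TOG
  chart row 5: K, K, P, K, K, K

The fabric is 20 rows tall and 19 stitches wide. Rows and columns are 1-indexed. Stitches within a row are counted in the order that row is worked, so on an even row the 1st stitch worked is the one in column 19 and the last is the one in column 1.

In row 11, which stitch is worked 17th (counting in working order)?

== STITCH ==
K

Derivation:
Row 11: (11-1) mod 5 = 0, so use chart row 1. Odd row -> RS.
Chart row 1 tiled across columns 1-19: K K K2TOG YO K K K K K2TOG YO K K K K K2TOG YO K K K
RS: work column 1 to column 19, symbols as charted — the tiled row is the row as worked.
Counting 17 along the worked row gives K.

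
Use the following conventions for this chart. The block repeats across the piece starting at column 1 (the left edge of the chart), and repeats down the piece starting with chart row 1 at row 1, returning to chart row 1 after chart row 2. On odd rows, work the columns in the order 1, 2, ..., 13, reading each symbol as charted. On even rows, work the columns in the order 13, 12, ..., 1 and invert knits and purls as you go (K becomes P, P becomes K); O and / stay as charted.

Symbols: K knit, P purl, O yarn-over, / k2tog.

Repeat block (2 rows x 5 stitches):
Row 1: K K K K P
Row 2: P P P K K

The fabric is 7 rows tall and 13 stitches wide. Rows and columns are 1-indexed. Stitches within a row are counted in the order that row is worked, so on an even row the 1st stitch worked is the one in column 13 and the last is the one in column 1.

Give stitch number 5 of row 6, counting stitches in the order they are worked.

Row 6: (6-1) mod 2 = 1, so use chart row 2. Even row -> WS.
Chart row 2 tiled across columns 1-13: P P P K K P P P K K P P P
WS: work from column 13 back to column 1 (reverse the tiled row), swapping K<->P (O and / unchanged).
Row 6 as worked: K K K P P K K K P P K K K
Counting 5 along the worked row gives P.

Stitch:
P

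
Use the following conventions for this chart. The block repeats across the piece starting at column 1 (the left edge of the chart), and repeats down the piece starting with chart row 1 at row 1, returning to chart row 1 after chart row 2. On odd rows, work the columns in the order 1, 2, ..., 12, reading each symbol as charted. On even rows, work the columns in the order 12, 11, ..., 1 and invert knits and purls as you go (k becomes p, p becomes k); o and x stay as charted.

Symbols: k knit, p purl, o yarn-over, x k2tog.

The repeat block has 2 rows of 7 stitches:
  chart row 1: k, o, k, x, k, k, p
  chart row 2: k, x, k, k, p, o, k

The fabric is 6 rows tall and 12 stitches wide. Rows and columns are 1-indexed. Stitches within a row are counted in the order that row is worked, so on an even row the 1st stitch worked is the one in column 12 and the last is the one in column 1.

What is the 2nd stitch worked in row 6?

For row 6: chart row = ((6-1) mod 2) + 1 = 2; this is a WS (even) row.
Chart row 2 tiled across columns 1-12: k x k k p o k k x k k p
Wrong side: read the tiled row from column 12 down to 1 and exchange k with p (leave o, x).
Row 6 as worked: k p p x p p o k p p x p
Stitch 2 in working order -> p

== STITCH ==
p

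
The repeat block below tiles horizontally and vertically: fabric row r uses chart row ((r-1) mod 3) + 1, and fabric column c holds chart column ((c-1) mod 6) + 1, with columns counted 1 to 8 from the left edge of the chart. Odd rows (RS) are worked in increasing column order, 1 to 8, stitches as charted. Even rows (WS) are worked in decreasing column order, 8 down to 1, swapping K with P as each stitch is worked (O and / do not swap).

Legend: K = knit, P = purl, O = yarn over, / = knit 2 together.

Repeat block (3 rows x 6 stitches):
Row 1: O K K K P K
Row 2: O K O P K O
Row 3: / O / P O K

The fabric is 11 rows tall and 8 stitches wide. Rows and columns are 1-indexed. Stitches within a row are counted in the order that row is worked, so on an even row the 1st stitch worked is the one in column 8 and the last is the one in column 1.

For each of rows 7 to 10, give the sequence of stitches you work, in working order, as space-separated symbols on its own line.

Row 7: chart row 1, RS - tile across columns 1-8 and work as-is.
Row 8: chart row 2, WS - tiled (columns 1-8): O K O P K O O K; work from column 8 back to 1 with K<->P swapped.
Row 9: chart row 3, RS - tile across columns 1-8 and work as-is.
Row 10: chart row 1, WS - tiled (columns 1-8): O K K K P K O K; work from column 8 back to 1 with K<->P swapped.

Result:
O K K K P K O K
P O O P K O P O
/ O / P O K / O
P O P K P P P O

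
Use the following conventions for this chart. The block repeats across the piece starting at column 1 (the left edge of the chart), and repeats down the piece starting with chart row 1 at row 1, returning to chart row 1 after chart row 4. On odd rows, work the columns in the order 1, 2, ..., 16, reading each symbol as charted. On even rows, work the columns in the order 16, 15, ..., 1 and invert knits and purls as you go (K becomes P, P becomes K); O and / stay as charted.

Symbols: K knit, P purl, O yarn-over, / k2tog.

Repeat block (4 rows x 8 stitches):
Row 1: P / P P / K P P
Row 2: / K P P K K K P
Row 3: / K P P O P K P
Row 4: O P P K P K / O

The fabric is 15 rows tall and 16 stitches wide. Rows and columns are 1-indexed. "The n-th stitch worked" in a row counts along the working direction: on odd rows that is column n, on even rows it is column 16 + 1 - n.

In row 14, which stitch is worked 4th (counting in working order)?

Row 14: (14-1) mod 4 = 1, so use chart row 2. Even row -> WS.
Chart row 2 tiled across columns 1-16: / K P P K K K P / K P P K K K P
Wrong side: read the tiled row from column 16 down to 1 and exchange K with P (leave O, /).
Row 14 as worked: K P P P K K P / K P P P K K P /
Stitch 4 in working order -> P

== STITCH ==
P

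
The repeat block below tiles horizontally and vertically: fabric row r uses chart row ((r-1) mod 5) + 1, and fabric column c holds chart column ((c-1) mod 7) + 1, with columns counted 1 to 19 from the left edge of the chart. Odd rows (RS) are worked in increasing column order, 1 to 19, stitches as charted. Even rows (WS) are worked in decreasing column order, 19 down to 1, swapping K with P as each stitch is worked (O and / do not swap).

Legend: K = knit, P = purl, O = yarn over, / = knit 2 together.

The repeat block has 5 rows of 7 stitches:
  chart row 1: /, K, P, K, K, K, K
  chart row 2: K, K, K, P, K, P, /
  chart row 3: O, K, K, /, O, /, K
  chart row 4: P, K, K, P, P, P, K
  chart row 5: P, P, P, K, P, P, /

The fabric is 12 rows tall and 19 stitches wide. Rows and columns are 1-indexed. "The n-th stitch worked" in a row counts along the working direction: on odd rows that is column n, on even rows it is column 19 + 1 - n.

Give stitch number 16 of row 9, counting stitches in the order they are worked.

Result:
K

Derivation:
For row 9: chart row = ((9-1) mod 5) + 1 = 4; this is a RS (odd) row.
Chart row 4 tiled across columns 1-19: P K K P P P K P K K P P P K P K K P P
Right side: take the tiled row as-is (worked left to right from column 1).
Counting 16 along the worked row gives K.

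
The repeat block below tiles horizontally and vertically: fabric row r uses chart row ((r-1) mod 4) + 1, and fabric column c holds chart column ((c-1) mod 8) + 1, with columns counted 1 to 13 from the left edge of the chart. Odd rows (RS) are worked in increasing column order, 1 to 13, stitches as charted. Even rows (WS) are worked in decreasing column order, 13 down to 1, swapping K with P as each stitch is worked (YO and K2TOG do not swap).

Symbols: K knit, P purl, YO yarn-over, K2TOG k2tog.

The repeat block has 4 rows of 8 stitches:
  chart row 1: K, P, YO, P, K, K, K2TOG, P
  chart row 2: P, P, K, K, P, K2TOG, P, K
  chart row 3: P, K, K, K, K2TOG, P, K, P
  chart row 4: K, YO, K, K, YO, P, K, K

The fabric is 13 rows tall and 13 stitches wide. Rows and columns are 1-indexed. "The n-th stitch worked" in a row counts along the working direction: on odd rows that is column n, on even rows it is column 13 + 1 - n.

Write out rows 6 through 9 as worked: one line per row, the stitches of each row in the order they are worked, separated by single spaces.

Rows as worked:
K P P K K P K K2TOG K P P K K
P K K K K2TOG P K P P K K K K2TOG
YO P P YO P P P K YO P P YO P
K P YO P K K K2TOG P K P YO P K

Derivation:
Row 6: chart row 2, WS - tiled (columns 1-13): P P K K P K2TOG P K P P K K P; work from column 13 back to 1 with K<->P swapped.
Row 7: chart row 3, RS - tile across columns 1-13 and work as-is.
Row 8: chart row 4, WS - tiled (columns 1-13): K YO K K YO P K K K YO K K YO; work from column 13 back to 1 with K<->P swapped.
Row 9: chart row 1, RS - tile across columns 1-13 and work as-is.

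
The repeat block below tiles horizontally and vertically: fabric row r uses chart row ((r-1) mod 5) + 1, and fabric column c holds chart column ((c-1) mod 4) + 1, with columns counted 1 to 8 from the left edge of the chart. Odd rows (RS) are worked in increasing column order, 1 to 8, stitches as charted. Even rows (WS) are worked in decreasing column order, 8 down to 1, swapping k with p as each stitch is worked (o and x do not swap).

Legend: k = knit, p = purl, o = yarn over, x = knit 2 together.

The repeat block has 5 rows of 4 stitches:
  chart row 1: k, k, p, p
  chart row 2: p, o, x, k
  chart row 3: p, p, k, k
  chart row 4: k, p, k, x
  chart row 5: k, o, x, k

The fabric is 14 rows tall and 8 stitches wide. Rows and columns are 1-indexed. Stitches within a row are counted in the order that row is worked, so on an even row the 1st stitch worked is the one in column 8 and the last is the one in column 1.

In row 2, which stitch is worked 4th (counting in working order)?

Row 2 uses chart row ((2-1) mod 5)+1 = 2. Row 2 is even, so WS.
Chart row 2 tiled across columns 1-8: p o x k p o x k
WS row: flip the tiled sequence (start at column 8) and apply k<->p; o and x stay.
Row 2 as worked: p x o k p x o k
Counting 4 along the worked row gives k.

== STITCH ==
k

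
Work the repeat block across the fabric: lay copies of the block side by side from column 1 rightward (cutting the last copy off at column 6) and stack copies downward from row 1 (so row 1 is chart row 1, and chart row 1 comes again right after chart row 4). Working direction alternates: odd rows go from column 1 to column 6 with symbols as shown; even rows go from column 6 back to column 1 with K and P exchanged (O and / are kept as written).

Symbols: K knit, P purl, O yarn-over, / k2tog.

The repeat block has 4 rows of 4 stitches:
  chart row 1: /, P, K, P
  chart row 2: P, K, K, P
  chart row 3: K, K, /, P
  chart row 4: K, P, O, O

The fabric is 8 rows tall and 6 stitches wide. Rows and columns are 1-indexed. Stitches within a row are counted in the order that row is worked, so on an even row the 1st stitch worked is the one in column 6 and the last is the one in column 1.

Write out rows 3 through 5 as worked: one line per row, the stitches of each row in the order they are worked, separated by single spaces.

Rows as worked:
K K / P K K
K P O O K P
/ P K P / P

Derivation:
Row 3: chart row 3, RS - tile across columns 1-6 and work as-is.
Row 4: chart row 4, WS - tiled (columns 1-6): K P O O K P; work from column 6 back to 1 with K<->P swapped.
Row 5: chart row 1, RS - tile across columns 1-6 and work as-is.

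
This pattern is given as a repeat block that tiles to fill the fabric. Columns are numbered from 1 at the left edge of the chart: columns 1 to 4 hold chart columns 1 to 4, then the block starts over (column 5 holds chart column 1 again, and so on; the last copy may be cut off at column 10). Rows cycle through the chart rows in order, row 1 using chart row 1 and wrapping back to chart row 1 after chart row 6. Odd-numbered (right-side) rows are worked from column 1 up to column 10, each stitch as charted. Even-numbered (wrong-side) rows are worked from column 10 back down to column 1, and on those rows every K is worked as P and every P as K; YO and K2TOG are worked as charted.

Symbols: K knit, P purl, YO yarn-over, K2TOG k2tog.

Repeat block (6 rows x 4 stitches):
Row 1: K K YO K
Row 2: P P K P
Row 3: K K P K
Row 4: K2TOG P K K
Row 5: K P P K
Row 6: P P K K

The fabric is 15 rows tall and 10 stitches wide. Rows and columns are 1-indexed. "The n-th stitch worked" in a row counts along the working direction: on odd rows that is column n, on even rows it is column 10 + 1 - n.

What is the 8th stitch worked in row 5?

Row 5 uses chart row ((5-1) mod 6)+1 = 5. Row 5 is odd, so RS.
Chart row 5 tiled across columns 1-10: K P P K K P P K K P
RS: work column 1 to column 10, symbols as charted — the tiled row is the row as worked.
Stitch 8 in working order -> K

Result:
K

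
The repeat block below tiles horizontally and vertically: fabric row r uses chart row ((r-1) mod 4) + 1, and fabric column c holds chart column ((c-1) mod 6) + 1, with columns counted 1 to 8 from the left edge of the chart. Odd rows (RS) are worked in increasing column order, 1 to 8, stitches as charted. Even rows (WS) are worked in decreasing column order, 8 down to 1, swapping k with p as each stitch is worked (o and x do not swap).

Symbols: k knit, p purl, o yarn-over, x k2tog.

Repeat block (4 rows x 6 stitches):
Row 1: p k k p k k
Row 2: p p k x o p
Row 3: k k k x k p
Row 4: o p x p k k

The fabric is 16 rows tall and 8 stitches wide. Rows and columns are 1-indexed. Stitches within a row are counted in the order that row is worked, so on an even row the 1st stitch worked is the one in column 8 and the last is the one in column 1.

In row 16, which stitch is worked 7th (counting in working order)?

Row 16: (16-1) mod 4 = 3, so use chart row 4. Even row -> WS.
Chart row 4 tiled across columns 1-8: o p x p k k o p
WS: work from column 8 back to column 1 (reverse the tiled row), swapping k<->p (o and x unchanged).
Row 16 as worked: k o p p k x k o
The 7th stitch worked is k.

Stitch:
k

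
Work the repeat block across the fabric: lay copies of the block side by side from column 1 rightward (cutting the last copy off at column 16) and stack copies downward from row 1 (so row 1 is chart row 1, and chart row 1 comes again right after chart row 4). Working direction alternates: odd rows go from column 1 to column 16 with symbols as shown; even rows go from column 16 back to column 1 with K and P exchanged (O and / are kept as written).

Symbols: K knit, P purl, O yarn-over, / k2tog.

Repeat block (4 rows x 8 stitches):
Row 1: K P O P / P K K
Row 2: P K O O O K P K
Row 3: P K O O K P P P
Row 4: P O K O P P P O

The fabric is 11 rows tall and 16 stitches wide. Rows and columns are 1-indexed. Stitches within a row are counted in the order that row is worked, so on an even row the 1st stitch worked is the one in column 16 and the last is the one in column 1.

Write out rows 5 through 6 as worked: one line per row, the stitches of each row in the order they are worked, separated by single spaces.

Row 5: chart row 1, RS - tile across columns 1-16 and work as-is.
Row 6: chart row 2, WS - tiled (columns 1-16): P K O O O K P K P K O O O K P K; work from column 16 back to 1 with K<->P swapped.

Rows as worked:
K P O P / P K K K P O P / P K K
P K P O O O P K P K P O O O P K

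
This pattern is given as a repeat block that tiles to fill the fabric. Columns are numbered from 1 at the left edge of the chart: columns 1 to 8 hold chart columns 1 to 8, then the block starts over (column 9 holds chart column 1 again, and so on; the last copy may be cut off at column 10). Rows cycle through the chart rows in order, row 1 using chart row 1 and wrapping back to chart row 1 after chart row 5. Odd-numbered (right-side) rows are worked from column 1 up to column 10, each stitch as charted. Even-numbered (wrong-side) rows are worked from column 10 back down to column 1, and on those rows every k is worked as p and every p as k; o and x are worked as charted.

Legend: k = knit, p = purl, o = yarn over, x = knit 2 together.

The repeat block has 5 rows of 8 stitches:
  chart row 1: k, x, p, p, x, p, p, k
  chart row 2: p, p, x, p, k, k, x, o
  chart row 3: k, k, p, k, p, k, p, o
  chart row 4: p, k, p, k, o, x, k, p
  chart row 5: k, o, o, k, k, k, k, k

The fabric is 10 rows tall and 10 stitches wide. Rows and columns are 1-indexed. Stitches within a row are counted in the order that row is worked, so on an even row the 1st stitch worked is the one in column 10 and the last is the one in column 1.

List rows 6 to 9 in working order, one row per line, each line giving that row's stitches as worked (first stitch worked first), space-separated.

Result:
x p p k k x k k x p
p p x p k k x o p p
p p o k p k p k p p
p k p k o x k p p k

Derivation:
Row 6: chart row 1, WS - tiled (columns 1-10): k x p p x p p k k x; work from column 10 back to 1 with k<->p swapped.
Row 7: chart row 2, RS - tile across columns 1-10 and work as-is.
Row 8: chart row 3, WS - tiled (columns 1-10): k k p k p k p o k k; work from column 10 back to 1 with k<->p swapped.
Row 9: chart row 4, RS - tile across columns 1-10 and work as-is.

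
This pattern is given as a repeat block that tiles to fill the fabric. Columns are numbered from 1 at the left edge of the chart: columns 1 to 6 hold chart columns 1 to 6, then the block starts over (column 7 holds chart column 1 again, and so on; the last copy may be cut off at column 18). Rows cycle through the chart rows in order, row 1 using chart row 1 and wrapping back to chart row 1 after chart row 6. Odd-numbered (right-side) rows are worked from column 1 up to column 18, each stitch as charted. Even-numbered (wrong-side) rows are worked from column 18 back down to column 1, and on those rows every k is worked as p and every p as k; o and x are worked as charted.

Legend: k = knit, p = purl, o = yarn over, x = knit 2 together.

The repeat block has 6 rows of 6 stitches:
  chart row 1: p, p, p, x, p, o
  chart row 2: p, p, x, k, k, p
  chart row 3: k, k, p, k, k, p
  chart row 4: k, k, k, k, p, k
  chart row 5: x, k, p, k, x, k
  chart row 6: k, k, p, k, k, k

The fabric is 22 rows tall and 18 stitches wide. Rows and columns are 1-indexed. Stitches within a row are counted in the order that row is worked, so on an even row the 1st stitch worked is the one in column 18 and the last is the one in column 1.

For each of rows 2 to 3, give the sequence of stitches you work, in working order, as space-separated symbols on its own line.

Row 2: chart row 2, WS - tiled (columns 1-18): p p x k k p p p x k k p p p x k k p; work from column 18 back to 1 with k<->p swapped.
Row 3: chart row 3, RS - tile across columns 1-18 and work as-is.

Result:
k p p x k k k p p x k k k p p x k k
k k p k k p k k p k k p k k p k k p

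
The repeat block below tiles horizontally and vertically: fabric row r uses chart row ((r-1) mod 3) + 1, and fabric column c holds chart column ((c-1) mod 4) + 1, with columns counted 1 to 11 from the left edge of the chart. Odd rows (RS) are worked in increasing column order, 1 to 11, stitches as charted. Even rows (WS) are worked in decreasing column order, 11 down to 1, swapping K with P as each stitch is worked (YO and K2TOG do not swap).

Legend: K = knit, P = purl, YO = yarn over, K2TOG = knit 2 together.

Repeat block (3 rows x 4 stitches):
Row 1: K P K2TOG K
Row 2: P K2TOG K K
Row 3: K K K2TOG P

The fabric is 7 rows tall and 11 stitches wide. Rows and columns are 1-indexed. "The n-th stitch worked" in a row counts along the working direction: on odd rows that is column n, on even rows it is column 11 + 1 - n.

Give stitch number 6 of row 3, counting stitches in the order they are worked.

Row 3 uses chart row ((3-1) mod 3)+1 = 3. Row 3 is odd, so RS.
Chart row 3 tiled across columns 1-11: K K K2TOG P K K K2TOG P K K K2TOG
RS: work column 1 to column 11, symbols as charted — the tiled row is the row as worked.
The 6th stitch worked is K.

Stitch:
K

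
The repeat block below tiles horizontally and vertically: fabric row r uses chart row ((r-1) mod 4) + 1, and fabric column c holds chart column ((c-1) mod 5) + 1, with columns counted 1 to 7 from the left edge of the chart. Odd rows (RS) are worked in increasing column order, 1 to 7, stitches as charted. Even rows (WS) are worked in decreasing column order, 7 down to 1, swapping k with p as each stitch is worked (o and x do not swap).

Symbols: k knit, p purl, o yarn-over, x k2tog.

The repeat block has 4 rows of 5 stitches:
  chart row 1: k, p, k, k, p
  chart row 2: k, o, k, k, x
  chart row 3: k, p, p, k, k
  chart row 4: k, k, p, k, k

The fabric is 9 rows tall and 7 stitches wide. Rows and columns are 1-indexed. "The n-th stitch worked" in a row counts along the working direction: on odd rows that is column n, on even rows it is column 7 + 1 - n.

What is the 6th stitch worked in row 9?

Stitch:
k

Derivation:
Row 9: (9-1) mod 4 = 0, so use chart row 1. Odd row -> RS.
Chart row 1 tiled across columns 1-7: k p k k p k p
Right side: take the tiled row as-is (worked left to right from column 1).
The 6th stitch worked is k.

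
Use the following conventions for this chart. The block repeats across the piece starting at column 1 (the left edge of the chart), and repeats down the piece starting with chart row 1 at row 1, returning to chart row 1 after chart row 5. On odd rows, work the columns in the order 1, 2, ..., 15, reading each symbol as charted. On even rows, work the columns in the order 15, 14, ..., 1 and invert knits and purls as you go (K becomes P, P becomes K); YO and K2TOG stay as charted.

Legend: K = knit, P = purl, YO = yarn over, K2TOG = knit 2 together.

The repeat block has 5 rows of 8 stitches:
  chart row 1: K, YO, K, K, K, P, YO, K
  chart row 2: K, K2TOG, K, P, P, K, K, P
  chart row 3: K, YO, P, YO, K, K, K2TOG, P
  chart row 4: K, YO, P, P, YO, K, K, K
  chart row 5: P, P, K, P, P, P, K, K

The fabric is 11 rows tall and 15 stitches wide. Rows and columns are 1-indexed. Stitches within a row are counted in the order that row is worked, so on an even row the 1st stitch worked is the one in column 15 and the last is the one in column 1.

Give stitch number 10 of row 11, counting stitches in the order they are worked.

Row 11 uses chart row ((11-1) mod 5)+1 = 1. Row 11 is odd, so RS.
Chart row 1 tiled across columns 1-15: K YO K K K P YO K K YO K K K P YO
RS: work column 1 to column 15, symbols as charted — the tiled row is the row as worked.
Counting 10 along the worked row gives YO.

Stitch:
YO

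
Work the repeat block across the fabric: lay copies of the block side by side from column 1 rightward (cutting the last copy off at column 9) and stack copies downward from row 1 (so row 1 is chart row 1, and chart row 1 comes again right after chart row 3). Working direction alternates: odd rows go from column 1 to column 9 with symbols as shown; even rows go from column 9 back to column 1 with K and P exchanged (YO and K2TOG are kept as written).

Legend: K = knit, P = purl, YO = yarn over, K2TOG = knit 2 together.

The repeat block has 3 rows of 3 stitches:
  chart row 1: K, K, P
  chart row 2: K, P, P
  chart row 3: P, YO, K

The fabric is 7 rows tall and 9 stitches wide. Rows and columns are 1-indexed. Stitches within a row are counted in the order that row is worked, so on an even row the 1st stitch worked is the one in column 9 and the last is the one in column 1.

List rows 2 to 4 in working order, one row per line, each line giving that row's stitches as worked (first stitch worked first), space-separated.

Rows as worked:
K K P K K P K K P
P YO K P YO K P YO K
K P P K P P K P P

Derivation:
Row 2: chart row 2, WS - tiled (columns 1-9): K P P K P P K P P; work from column 9 back to 1 with K<->P swapped.
Row 3: chart row 3, RS - tile across columns 1-9 and work as-is.
Row 4: chart row 1, WS - tiled (columns 1-9): K K P K K P K K P; work from column 9 back to 1 with K<->P swapped.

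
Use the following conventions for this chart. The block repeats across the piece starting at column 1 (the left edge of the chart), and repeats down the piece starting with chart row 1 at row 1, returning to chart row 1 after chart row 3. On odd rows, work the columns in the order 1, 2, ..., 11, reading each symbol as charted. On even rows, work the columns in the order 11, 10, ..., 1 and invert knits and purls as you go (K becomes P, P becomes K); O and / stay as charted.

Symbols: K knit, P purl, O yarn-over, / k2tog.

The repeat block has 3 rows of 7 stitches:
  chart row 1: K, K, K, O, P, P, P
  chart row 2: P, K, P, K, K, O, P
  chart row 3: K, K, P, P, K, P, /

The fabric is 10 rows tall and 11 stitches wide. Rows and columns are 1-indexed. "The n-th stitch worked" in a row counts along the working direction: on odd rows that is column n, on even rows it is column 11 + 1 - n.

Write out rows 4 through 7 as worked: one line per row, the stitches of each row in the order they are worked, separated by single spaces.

Rows as worked:
O P P P K K K O P P P
P K P K K O P P K P K
K K P P / K P K K P P
K K K O P P P K K K O

Derivation:
Row 4: chart row 1, WS - tiled (columns 1-11): K K K O P P P K K K O; work from column 11 back to 1 with K<->P swapped.
Row 5: chart row 2, RS - tile across columns 1-11 and work as-is.
Row 6: chart row 3, WS - tiled (columns 1-11): K K P P K P / K K P P; work from column 11 back to 1 with K<->P swapped.
Row 7: chart row 1, RS - tile across columns 1-11 and work as-is.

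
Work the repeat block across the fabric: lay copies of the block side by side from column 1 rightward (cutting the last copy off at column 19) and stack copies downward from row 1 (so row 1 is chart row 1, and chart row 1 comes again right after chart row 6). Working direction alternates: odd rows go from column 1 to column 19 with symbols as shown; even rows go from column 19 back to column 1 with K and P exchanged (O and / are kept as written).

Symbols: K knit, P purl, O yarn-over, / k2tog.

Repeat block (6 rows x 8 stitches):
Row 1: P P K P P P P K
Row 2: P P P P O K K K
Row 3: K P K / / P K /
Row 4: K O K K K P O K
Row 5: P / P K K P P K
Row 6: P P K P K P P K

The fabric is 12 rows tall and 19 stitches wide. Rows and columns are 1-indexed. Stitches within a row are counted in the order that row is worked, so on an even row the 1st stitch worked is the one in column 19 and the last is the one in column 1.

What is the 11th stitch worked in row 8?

Row 8: (8-1) mod 6 = 1, so use chart row 2. Even row -> WS.
Chart row 2 tiled across columns 1-19: P P P P O K K K P P P P O K K K P P P
WS: work from column 19 back to column 1 (reverse the tiled row), swapping K<->P (O and / unchanged).
Row 8 as worked: K K K P P P O K K K K P P P O K K K K
The 11th stitch worked is K.

Result:
K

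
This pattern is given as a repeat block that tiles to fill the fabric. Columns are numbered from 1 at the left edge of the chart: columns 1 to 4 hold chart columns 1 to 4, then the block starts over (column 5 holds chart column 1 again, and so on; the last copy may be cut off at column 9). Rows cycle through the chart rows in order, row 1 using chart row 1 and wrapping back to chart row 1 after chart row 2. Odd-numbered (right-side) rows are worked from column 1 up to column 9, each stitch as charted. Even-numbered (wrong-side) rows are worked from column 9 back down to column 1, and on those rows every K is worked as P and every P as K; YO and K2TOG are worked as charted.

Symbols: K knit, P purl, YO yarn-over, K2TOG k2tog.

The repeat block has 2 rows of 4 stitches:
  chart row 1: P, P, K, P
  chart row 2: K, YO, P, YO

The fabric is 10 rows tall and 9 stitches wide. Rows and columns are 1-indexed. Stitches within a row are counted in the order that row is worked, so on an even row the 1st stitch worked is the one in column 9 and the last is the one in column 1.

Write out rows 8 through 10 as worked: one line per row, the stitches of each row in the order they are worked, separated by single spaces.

Row 8: chart row 2, WS - tiled (columns 1-9): K YO P YO K YO P YO K; work from column 9 back to 1 with K<->P swapped.
Row 9: chart row 1, RS - tile across columns 1-9 and work as-is.
Row 10: chart row 2, WS - tiled (columns 1-9): K YO P YO K YO P YO K; work from column 9 back to 1 with K<->P swapped.

Rows as worked:
P YO K YO P YO K YO P
P P K P P P K P P
P YO K YO P YO K YO P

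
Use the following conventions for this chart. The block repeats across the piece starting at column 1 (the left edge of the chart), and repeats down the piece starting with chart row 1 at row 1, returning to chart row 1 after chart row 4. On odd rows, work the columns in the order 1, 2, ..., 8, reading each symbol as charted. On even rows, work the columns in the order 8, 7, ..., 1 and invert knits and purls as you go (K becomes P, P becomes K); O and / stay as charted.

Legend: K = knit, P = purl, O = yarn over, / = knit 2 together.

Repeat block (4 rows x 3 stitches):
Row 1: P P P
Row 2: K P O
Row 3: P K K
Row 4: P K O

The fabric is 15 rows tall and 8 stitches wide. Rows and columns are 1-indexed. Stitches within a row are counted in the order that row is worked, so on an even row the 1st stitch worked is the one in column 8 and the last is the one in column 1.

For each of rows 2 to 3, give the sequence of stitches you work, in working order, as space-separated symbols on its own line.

Row 2: chart row 2, WS - tiled (columns 1-8): K P O K P O K P; work from column 8 back to 1 with K<->P swapped.
Row 3: chart row 3, RS - tile across columns 1-8 and work as-is.

== ROWS AS WORKED ==
K P O K P O K P
P K K P K K P K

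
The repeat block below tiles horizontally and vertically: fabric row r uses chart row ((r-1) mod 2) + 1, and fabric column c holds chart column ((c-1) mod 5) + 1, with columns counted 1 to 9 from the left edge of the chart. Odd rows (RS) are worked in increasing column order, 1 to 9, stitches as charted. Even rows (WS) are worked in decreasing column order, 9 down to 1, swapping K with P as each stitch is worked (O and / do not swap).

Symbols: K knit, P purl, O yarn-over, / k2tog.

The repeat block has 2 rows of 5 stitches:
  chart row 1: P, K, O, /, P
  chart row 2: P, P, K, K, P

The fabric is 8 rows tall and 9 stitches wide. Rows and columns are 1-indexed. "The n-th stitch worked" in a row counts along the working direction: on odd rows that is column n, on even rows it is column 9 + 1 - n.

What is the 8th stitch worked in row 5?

For row 5: chart row = ((5-1) mod 2) + 1 = 1; this is a RS (odd) row.
Chart row 1 tiled across columns 1-9: P K O / P P K O /
Right side: take the tiled row as-is (worked left to right from column 1).
The 8th stitch worked is O.

Stitch:
O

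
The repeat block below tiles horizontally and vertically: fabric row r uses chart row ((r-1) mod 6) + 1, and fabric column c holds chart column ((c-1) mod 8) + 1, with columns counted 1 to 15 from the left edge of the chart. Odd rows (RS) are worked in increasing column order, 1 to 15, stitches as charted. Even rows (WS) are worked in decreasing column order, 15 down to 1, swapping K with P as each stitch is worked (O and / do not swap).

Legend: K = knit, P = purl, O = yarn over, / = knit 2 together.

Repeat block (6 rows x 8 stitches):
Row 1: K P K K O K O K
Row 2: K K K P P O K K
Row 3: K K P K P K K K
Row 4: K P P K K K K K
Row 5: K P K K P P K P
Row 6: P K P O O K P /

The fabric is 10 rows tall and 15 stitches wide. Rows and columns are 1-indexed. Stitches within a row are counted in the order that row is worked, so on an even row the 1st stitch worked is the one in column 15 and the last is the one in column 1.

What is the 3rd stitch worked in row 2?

Result:
K

Derivation:
Row 2 uses chart row ((2-1) mod 6)+1 = 2. Row 2 is even, so WS.
Chart row 2 tiled across columns 1-15: K K K P P O K K K K K P P O K
Wrong side: read the tiled row from column 15 down to 1 and exchange K with P (leave O, /).
Row 2 as worked: P O K K P P P P P O K K P P P
The 3rd stitch worked is K.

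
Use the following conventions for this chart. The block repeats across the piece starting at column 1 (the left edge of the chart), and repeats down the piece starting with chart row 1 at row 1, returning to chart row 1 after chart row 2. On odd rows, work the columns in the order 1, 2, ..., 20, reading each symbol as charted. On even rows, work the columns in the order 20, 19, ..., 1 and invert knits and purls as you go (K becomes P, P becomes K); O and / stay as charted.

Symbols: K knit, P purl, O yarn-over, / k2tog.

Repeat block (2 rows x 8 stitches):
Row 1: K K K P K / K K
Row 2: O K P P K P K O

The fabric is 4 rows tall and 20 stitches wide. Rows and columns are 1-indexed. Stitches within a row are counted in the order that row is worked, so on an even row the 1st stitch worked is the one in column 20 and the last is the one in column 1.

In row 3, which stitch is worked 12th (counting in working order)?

For row 3: chart row = ((3-1) mod 2) + 1 = 1; this is a RS (odd) row.
Chart row 1 tiled across columns 1-20: K K K P K / K K K K K P K / K K K K K P
Right side: take the tiled row as-is (worked left to right from column 1).
Counting 12 along the worked row gives P.

Result:
P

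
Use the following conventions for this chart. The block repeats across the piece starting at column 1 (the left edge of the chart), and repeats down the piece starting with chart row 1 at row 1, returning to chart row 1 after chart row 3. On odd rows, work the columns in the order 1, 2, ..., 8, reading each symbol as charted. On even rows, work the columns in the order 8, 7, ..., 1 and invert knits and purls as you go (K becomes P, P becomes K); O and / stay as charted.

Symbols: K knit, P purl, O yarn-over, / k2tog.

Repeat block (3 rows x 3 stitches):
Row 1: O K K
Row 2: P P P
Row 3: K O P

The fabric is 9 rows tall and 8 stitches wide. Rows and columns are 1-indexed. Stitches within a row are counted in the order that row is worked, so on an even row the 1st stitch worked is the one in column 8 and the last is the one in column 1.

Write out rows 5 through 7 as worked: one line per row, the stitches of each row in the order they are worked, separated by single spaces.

Row 5: chart row 2, RS - tile across columns 1-8 and work as-is.
Row 6: chart row 3, WS - tiled (columns 1-8): K O P K O P K O; work from column 8 back to 1 with K<->P swapped.
Row 7: chart row 1, RS - tile across columns 1-8 and work as-is.

Result:
P P P P P P P P
O P K O P K O P
O K K O K K O K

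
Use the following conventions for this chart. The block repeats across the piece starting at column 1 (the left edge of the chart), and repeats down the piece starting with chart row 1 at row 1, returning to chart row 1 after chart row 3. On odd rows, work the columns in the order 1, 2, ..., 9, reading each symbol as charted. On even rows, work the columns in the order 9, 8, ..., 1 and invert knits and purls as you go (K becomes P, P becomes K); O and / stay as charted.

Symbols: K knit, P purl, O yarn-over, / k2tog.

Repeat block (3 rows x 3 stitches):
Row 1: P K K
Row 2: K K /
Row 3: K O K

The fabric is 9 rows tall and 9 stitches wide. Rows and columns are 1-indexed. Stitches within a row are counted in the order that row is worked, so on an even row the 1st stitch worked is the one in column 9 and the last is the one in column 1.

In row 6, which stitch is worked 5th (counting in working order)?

Result:
O

Derivation:
Row 6 uses chart row ((6-1) mod 3)+1 = 3. Row 6 is even, so WS.
Chart row 3 tiled across columns 1-9: K O K K O K K O K
Wrong side: read the tiled row from column 9 down to 1 and exchange K with P (leave O, /).
Row 6 as worked: P O P P O P P O P
The 5th stitch worked is O.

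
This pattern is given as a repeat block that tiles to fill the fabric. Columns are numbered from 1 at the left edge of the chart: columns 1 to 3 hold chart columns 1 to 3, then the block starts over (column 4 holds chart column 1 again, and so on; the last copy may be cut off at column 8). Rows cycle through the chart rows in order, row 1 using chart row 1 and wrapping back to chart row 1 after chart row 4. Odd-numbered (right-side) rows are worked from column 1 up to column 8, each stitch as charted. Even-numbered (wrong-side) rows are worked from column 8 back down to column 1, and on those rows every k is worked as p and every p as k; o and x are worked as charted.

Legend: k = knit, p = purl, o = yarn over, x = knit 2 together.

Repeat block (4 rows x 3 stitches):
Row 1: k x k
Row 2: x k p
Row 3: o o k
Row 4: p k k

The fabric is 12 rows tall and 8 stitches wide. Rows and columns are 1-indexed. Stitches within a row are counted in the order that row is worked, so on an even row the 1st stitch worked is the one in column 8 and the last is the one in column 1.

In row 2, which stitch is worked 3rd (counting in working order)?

For row 2: chart row = ((2-1) mod 4) + 1 = 2; this is a WS (even) row.
Chart row 2 tiled across columns 1-8: x k p x k p x k
WS: work from column 8 back to column 1 (reverse the tiled row), swapping k<->p (o and x unchanged).
Row 2 as worked: p x k p x k p x
Counting 3 along the worked row gives k.

Result:
k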